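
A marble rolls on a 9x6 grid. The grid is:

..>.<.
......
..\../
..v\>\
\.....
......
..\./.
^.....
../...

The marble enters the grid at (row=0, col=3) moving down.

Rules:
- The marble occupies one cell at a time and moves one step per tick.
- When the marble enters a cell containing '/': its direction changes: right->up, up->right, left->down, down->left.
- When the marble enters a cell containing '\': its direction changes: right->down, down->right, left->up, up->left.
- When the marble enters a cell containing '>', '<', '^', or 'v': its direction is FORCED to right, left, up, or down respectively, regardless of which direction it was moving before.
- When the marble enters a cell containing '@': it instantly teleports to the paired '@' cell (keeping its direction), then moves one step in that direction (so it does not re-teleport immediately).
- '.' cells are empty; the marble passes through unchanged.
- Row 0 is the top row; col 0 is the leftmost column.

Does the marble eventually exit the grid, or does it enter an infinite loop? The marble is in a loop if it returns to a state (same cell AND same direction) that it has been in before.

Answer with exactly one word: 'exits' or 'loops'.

Answer: exits

Derivation:
Step 1: enter (0,3), '.' pass, move down to (1,3)
Step 2: enter (1,3), '.' pass, move down to (2,3)
Step 3: enter (2,3), '.' pass, move down to (3,3)
Step 4: enter (3,3), '\' deflects down->right, move right to (3,4)
Step 5: enter (3,4), '>' forces right->right, move right to (3,5)
Step 6: enter (3,5), '\' deflects right->down, move down to (4,5)
Step 7: enter (4,5), '.' pass, move down to (5,5)
Step 8: enter (5,5), '.' pass, move down to (6,5)
Step 9: enter (6,5), '.' pass, move down to (7,5)
Step 10: enter (7,5), '.' pass, move down to (8,5)
Step 11: enter (8,5), '.' pass, move down to (9,5)
Step 12: at (9,5) — EXIT via bottom edge, pos 5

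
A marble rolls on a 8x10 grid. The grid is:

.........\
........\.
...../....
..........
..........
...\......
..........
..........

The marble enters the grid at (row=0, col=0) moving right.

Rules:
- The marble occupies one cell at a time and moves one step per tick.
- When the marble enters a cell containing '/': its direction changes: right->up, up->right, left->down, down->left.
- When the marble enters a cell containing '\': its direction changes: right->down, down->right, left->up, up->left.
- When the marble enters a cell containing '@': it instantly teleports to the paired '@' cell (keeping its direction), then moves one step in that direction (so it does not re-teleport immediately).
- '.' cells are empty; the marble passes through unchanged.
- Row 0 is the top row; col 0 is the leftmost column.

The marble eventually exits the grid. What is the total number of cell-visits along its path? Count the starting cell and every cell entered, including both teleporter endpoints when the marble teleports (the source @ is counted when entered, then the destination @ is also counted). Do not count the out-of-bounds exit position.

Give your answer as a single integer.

Step 1: enter (0,0), '.' pass, move right to (0,1)
Step 2: enter (0,1), '.' pass, move right to (0,2)
Step 3: enter (0,2), '.' pass, move right to (0,3)
Step 4: enter (0,3), '.' pass, move right to (0,4)
Step 5: enter (0,4), '.' pass, move right to (0,5)
Step 6: enter (0,5), '.' pass, move right to (0,6)
Step 7: enter (0,6), '.' pass, move right to (0,7)
Step 8: enter (0,7), '.' pass, move right to (0,8)
Step 9: enter (0,8), '.' pass, move right to (0,9)
Step 10: enter (0,9), '\' deflects right->down, move down to (1,9)
Step 11: enter (1,9), '.' pass, move down to (2,9)
Step 12: enter (2,9), '.' pass, move down to (3,9)
Step 13: enter (3,9), '.' pass, move down to (4,9)
Step 14: enter (4,9), '.' pass, move down to (5,9)
Step 15: enter (5,9), '.' pass, move down to (6,9)
Step 16: enter (6,9), '.' pass, move down to (7,9)
Step 17: enter (7,9), '.' pass, move down to (8,9)
Step 18: at (8,9) — EXIT via bottom edge, pos 9
Path length (cell visits): 17

Answer: 17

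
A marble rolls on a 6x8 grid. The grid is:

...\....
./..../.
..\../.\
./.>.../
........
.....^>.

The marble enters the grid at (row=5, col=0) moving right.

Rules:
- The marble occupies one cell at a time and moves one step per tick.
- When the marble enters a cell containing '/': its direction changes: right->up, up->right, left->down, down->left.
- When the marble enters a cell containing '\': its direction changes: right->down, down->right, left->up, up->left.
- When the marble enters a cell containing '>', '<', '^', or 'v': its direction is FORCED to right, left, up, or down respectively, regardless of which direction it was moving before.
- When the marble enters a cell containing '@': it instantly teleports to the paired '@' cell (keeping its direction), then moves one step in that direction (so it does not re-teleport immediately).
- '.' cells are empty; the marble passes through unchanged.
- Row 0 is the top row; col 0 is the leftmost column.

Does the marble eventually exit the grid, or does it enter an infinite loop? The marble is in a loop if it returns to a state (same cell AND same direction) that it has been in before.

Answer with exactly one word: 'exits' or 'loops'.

Step 1: enter (5,0), '.' pass, move right to (5,1)
Step 2: enter (5,1), '.' pass, move right to (5,2)
Step 3: enter (5,2), '.' pass, move right to (5,3)
Step 4: enter (5,3), '.' pass, move right to (5,4)
Step 5: enter (5,4), '.' pass, move right to (5,5)
Step 6: enter (5,5), '^' forces right->up, move up to (4,5)
Step 7: enter (4,5), '.' pass, move up to (3,5)
Step 8: enter (3,5), '.' pass, move up to (2,5)
Step 9: enter (2,5), '/' deflects up->right, move right to (2,6)
Step 10: enter (2,6), '.' pass, move right to (2,7)
Step 11: enter (2,7), '\' deflects right->down, move down to (3,7)
Step 12: enter (3,7), '/' deflects down->left, move left to (3,6)
Step 13: enter (3,6), '.' pass, move left to (3,5)
Step 14: enter (3,5), '.' pass, move left to (3,4)
Step 15: enter (3,4), '.' pass, move left to (3,3)
Step 16: enter (3,3), '>' forces left->right, move right to (3,4)
Step 17: enter (3,4), '.' pass, move right to (3,5)
Step 18: enter (3,5), '.' pass, move right to (3,6)
Step 19: enter (3,6), '.' pass, move right to (3,7)
Step 20: enter (3,7), '/' deflects right->up, move up to (2,7)
Step 21: enter (2,7), '\' deflects up->left, move left to (2,6)
Step 22: enter (2,6), '.' pass, move left to (2,5)
Step 23: enter (2,5), '/' deflects left->down, move down to (3,5)
Step 24: enter (3,5), '.' pass, move down to (4,5)
Step 25: enter (4,5), '.' pass, move down to (5,5)
Step 26: enter (5,5), '^' forces down->up, move up to (4,5)
Step 27: at (4,5) dir=up — LOOP DETECTED (seen before)

Answer: loops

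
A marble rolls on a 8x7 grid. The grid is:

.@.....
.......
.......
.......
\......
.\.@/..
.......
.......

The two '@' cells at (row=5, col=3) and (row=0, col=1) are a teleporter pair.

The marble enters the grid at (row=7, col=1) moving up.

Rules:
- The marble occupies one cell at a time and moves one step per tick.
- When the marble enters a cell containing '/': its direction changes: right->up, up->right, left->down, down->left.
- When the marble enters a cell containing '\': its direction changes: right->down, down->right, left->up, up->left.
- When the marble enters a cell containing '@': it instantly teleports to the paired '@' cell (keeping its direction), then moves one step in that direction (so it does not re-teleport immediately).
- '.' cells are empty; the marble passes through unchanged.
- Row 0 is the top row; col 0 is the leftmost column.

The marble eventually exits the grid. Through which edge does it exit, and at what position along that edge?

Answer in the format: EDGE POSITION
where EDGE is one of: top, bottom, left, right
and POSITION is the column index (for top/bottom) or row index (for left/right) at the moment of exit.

Step 1: enter (7,1), '.' pass, move up to (6,1)
Step 2: enter (6,1), '.' pass, move up to (5,1)
Step 3: enter (5,1), '\' deflects up->left, move left to (5,0)
Step 4: enter (5,0), '.' pass, move left to (5,-1)
Step 5: at (5,-1) — EXIT via left edge, pos 5

Answer: left 5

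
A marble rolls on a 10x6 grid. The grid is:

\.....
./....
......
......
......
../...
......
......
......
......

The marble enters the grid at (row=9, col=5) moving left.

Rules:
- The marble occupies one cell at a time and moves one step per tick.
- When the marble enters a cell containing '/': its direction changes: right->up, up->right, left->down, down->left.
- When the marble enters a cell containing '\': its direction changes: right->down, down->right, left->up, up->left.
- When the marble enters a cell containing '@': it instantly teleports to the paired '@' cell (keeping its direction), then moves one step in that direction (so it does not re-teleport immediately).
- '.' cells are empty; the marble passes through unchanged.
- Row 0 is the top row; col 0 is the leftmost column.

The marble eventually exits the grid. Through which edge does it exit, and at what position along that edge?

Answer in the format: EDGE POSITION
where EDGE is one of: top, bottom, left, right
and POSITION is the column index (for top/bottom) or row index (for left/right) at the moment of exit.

Step 1: enter (9,5), '.' pass, move left to (9,4)
Step 2: enter (9,4), '.' pass, move left to (9,3)
Step 3: enter (9,3), '.' pass, move left to (9,2)
Step 4: enter (9,2), '.' pass, move left to (9,1)
Step 5: enter (9,1), '.' pass, move left to (9,0)
Step 6: enter (9,0), '.' pass, move left to (9,-1)
Step 7: at (9,-1) — EXIT via left edge, pos 9

Answer: left 9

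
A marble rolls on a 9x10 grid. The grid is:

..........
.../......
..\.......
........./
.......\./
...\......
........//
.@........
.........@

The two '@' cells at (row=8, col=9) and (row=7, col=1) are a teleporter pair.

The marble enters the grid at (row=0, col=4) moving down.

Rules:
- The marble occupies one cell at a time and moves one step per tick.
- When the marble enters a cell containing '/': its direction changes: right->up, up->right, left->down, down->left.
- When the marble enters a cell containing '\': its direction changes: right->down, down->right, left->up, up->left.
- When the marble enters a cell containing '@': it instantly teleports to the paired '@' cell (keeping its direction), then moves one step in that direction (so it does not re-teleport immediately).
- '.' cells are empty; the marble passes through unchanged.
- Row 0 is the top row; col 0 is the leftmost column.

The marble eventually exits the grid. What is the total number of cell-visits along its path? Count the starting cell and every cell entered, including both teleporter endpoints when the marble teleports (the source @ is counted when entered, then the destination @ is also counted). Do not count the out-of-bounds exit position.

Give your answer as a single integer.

Answer: 9

Derivation:
Step 1: enter (0,4), '.' pass, move down to (1,4)
Step 2: enter (1,4), '.' pass, move down to (2,4)
Step 3: enter (2,4), '.' pass, move down to (3,4)
Step 4: enter (3,4), '.' pass, move down to (4,4)
Step 5: enter (4,4), '.' pass, move down to (5,4)
Step 6: enter (5,4), '.' pass, move down to (6,4)
Step 7: enter (6,4), '.' pass, move down to (7,4)
Step 8: enter (7,4), '.' pass, move down to (8,4)
Step 9: enter (8,4), '.' pass, move down to (9,4)
Step 10: at (9,4) — EXIT via bottom edge, pos 4
Path length (cell visits): 9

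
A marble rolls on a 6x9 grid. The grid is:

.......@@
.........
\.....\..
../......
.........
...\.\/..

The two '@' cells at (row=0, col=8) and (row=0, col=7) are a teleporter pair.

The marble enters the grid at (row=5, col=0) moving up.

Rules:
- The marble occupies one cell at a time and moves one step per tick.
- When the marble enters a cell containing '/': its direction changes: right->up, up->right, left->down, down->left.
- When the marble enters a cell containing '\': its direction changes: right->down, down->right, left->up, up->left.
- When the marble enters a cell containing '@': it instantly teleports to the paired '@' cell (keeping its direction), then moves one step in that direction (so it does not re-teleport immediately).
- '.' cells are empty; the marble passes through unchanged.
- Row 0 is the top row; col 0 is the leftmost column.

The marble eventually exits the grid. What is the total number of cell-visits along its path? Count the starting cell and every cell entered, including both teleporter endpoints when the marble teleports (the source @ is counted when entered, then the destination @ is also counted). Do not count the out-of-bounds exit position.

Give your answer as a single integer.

Answer: 4

Derivation:
Step 1: enter (5,0), '.' pass, move up to (4,0)
Step 2: enter (4,0), '.' pass, move up to (3,0)
Step 3: enter (3,0), '.' pass, move up to (2,0)
Step 4: enter (2,0), '\' deflects up->left, move left to (2,-1)
Step 5: at (2,-1) — EXIT via left edge, pos 2
Path length (cell visits): 4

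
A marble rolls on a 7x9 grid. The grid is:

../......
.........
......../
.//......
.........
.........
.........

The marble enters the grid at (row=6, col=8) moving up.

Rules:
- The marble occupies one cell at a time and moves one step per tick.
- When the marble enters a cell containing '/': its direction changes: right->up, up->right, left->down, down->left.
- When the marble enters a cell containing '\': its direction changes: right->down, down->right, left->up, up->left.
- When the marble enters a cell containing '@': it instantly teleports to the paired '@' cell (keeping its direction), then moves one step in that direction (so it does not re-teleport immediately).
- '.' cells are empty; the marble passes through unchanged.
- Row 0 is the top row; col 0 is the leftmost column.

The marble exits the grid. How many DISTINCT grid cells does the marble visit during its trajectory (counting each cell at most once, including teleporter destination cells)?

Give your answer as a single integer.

Answer: 5

Derivation:
Step 1: enter (6,8), '.' pass, move up to (5,8)
Step 2: enter (5,8), '.' pass, move up to (4,8)
Step 3: enter (4,8), '.' pass, move up to (3,8)
Step 4: enter (3,8), '.' pass, move up to (2,8)
Step 5: enter (2,8), '/' deflects up->right, move right to (2,9)
Step 6: at (2,9) — EXIT via right edge, pos 2
Distinct cells visited: 5 (path length 5)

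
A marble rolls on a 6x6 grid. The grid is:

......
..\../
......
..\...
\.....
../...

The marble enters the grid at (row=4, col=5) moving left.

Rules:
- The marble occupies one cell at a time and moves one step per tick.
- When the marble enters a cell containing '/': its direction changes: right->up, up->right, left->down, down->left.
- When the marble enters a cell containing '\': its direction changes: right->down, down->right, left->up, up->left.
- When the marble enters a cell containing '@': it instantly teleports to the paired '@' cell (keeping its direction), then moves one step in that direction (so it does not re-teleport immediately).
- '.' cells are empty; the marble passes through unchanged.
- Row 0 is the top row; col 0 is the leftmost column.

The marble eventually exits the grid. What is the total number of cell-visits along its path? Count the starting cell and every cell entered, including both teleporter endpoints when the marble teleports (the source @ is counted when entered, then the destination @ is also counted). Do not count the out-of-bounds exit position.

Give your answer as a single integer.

Step 1: enter (4,5), '.' pass, move left to (4,4)
Step 2: enter (4,4), '.' pass, move left to (4,3)
Step 3: enter (4,3), '.' pass, move left to (4,2)
Step 4: enter (4,2), '.' pass, move left to (4,1)
Step 5: enter (4,1), '.' pass, move left to (4,0)
Step 6: enter (4,0), '\' deflects left->up, move up to (3,0)
Step 7: enter (3,0), '.' pass, move up to (2,0)
Step 8: enter (2,0), '.' pass, move up to (1,0)
Step 9: enter (1,0), '.' pass, move up to (0,0)
Step 10: enter (0,0), '.' pass, move up to (-1,0)
Step 11: at (-1,0) — EXIT via top edge, pos 0
Path length (cell visits): 10

Answer: 10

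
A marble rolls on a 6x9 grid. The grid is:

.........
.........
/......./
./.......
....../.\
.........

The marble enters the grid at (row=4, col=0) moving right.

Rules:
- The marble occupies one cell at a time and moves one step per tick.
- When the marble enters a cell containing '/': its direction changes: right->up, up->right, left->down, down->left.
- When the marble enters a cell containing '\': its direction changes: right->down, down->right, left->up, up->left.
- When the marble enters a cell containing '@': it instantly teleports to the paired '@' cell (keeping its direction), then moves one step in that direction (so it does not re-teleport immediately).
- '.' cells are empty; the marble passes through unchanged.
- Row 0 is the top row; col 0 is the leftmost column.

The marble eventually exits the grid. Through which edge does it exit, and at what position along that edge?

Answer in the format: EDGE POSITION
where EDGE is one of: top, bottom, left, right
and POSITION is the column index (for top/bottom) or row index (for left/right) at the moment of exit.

Step 1: enter (4,0), '.' pass, move right to (4,1)
Step 2: enter (4,1), '.' pass, move right to (4,2)
Step 3: enter (4,2), '.' pass, move right to (4,3)
Step 4: enter (4,3), '.' pass, move right to (4,4)
Step 5: enter (4,4), '.' pass, move right to (4,5)
Step 6: enter (4,5), '.' pass, move right to (4,6)
Step 7: enter (4,6), '/' deflects right->up, move up to (3,6)
Step 8: enter (3,6), '.' pass, move up to (2,6)
Step 9: enter (2,6), '.' pass, move up to (1,6)
Step 10: enter (1,6), '.' pass, move up to (0,6)
Step 11: enter (0,6), '.' pass, move up to (-1,6)
Step 12: at (-1,6) — EXIT via top edge, pos 6

Answer: top 6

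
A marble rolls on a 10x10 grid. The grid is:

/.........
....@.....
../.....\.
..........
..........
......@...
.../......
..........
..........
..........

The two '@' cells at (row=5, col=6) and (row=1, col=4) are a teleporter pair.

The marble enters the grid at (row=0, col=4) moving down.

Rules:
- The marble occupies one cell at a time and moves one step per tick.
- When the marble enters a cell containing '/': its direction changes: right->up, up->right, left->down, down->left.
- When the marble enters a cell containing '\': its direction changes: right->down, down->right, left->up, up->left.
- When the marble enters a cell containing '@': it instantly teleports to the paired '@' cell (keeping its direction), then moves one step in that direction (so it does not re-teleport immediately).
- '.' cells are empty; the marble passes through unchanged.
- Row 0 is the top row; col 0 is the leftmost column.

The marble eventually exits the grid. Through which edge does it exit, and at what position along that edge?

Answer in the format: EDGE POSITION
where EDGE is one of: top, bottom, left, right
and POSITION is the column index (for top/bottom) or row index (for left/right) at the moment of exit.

Step 1: enter (0,4), '.' pass, move down to (1,4)
Step 2: enter (1,4), '@' teleport (1,4)->(5,6), also enter (5,6), move down to (6,6)
Step 3: enter (6,6), '.' pass, move down to (7,6)
Step 4: enter (7,6), '.' pass, move down to (8,6)
Step 5: enter (8,6), '.' pass, move down to (9,6)
Step 6: enter (9,6), '.' pass, move down to (10,6)
Step 7: at (10,6) — EXIT via bottom edge, pos 6

Answer: bottom 6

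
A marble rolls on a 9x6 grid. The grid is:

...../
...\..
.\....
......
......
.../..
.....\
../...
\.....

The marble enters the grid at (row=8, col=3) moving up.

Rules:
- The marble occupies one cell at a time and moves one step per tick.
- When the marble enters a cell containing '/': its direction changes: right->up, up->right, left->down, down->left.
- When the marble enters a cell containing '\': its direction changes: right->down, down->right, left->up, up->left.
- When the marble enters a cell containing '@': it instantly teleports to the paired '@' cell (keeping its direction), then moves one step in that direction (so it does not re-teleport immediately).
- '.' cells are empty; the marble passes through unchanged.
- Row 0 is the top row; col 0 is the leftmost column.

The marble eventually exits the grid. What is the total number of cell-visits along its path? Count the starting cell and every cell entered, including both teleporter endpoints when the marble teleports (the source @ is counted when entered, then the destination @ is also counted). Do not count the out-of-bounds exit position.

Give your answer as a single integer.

Answer: 6

Derivation:
Step 1: enter (8,3), '.' pass, move up to (7,3)
Step 2: enter (7,3), '.' pass, move up to (6,3)
Step 3: enter (6,3), '.' pass, move up to (5,3)
Step 4: enter (5,3), '/' deflects up->right, move right to (5,4)
Step 5: enter (5,4), '.' pass, move right to (5,5)
Step 6: enter (5,5), '.' pass, move right to (5,6)
Step 7: at (5,6) — EXIT via right edge, pos 5
Path length (cell visits): 6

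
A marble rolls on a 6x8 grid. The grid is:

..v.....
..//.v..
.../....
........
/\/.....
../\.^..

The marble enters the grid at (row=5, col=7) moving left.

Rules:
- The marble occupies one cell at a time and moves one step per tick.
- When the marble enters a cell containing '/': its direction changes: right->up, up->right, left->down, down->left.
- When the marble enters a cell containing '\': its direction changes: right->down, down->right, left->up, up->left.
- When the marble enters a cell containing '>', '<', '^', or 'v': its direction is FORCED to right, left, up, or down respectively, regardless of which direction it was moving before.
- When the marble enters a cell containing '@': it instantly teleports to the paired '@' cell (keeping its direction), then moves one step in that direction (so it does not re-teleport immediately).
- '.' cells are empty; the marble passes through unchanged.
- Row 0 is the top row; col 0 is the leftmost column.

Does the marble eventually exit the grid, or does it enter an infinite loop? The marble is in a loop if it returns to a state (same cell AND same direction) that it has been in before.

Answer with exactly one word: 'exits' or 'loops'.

Step 1: enter (5,7), '.' pass, move left to (5,6)
Step 2: enter (5,6), '.' pass, move left to (5,5)
Step 3: enter (5,5), '^' forces left->up, move up to (4,5)
Step 4: enter (4,5), '.' pass, move up to (3,5)
Step 5: enter (3,5), '.' pass, move up to (2,5)
Step 6: enter (2,5), '.' pass, move up to (1,5)
Step 7: enter (1,5), 'v' forces up->down, move down to (2,5)
Step 8: enter (2,5), '.' pass, move down to (3,5)
Step 9: enter (3,5), '.' pass, move down to (4,5)
Step 10: enter (4,5), '.' pass, move down to (5,5)
Step 11: enter (5,5), '^' forces down->up, move up to (4,5)
Step 12: at (4,5) dir=up — LOOP DETECTED (seen before)

Answer: loops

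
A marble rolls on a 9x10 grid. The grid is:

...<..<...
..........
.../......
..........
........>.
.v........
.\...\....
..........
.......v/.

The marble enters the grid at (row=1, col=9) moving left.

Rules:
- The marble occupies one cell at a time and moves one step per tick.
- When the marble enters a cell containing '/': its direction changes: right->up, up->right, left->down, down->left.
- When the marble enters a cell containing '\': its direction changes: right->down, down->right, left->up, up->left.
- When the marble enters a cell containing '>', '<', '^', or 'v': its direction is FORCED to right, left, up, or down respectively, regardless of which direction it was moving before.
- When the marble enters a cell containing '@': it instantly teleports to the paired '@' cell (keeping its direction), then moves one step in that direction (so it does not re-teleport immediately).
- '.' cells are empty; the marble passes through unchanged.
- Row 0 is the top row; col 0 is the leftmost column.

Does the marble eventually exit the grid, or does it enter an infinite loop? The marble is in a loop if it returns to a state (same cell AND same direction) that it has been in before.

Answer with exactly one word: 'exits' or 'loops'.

Step 1: enter (1,9), '.' pass, move left to (1,8)
Step 2: enter (1,8), '.' pass, move left to (1,7)
Step 3: enter (1,7), '.' pass, move left to (1,6)
Step 4: enter (1,6), '.' pass, move left to (1,5)
Step 5: enter (1,5), '.' pass, move left to (1,4)
Step 6: enter (1,4), '.' pass, move left to (1,3)
Step 7: enter (1,3), '.' pass, move left to (1,2)
Step 8: enter (1,2), '.' pass, move left to (1,1)
Step 9: enter (1,1), '.' pass, move left to (1,0)
Step 10: enter (1,0), '.' pass, move left to (1,-1)
Step 11: at (1,-1) — EXIT via left edge, pos 1

Answer: exits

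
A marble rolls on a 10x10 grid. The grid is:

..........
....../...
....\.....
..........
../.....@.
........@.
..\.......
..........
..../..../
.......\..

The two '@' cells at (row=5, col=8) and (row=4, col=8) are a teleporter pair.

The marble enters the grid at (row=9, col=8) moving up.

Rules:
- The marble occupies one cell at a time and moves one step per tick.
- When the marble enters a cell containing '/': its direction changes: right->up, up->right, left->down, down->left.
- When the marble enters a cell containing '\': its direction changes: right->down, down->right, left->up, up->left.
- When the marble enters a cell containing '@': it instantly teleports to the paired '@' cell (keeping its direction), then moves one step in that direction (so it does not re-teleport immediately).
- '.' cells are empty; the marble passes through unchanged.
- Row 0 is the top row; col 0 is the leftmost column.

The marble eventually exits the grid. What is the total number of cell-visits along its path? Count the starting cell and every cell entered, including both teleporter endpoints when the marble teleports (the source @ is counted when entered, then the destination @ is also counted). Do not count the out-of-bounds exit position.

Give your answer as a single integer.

Step 1: enter (9,8), '.' pass, move up to (8,8)
Step 2: enter (8,8), '.' pass, move up to (7,8)
Step 3: enter (7,8), '.' pass, move up to (6,8)
Step 4: enter (6,8), '.' pass, move up to (5,8)
Step 5: enter (5,8), '@' teleport (5,8)->(4,8), also enter (4,8), move up to (3,8)
Step 6: enter (3,8), '.' pass, move up to (2,8)
Step 7: enter (2,8), '.' pass, move up to (1,8)
Step 8: enter (1,8), '.' pass, move up to (0,8)
Step 9: enter (0,8), '.' pass, move up to (-1,8)
Step 10: at (-1,8) — EXIT via top edge, pos 8
Path length (cell visits): 10

Answer: 10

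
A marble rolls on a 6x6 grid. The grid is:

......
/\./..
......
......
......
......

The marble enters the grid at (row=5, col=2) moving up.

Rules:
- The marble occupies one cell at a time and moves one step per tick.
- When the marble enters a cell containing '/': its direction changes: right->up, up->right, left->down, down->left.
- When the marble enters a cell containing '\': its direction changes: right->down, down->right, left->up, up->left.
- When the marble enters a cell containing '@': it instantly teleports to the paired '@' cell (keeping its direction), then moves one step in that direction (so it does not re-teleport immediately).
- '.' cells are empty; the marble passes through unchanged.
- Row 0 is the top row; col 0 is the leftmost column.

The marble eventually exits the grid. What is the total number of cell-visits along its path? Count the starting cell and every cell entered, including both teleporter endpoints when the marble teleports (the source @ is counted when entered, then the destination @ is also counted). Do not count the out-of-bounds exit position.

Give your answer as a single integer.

Answer: 6

Derivation:
Step 1: enter (5,2), '.' pass, move up to (4,2)
Step 2: enter (4,2), '.' pass, move up to (3,2)
Step 3: enter (3,2), '.' pass, move up to (2,2)
Step 4: enter (2,2), '.' pass, move up to (1,2)
Step 5: enter (1,2), '.' pass, move up to (0,2)
Step 6: enter (0,2), '.' pass, move up to (-1,2)
Step 7: at (-1,2) — EXIT via top edge, pos 2
Path length (cell visits): 6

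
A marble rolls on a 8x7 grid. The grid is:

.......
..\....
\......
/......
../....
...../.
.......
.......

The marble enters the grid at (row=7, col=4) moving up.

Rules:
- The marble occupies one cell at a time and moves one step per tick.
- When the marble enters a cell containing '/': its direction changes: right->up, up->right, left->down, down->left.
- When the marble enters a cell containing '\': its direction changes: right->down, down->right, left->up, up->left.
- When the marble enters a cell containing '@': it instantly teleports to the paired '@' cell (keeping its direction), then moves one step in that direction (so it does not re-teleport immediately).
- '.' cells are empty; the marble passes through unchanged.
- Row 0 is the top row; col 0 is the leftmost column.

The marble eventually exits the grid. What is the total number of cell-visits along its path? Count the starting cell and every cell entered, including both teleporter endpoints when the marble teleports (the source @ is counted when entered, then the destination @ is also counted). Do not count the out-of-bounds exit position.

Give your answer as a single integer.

Answer: 8

Derivation:
Step 1: enter (7,4), '.' pass, move up to (6,4)
Step 2: enter (6,4), '.' pass, move up to (5,4)
Step 3: enter (5,4), '.' pass, move up to (4,4)
Step 4: enter (4,4), '.' pass, move up to (3,4)
Step 5: enter (3,4), '.' pass, move up to (2,4)
Step 6: enter (2,4), '.' pass, move up to (1,4)
Step 7: enter (1,4), '.' pass, move up to (0,4)
Step 8: enter (0,4), '.' pass, move up to (-1,4)
Step 9: at (-1,4) — EXIT via top edge, pos 4
Path length (cell visits): 8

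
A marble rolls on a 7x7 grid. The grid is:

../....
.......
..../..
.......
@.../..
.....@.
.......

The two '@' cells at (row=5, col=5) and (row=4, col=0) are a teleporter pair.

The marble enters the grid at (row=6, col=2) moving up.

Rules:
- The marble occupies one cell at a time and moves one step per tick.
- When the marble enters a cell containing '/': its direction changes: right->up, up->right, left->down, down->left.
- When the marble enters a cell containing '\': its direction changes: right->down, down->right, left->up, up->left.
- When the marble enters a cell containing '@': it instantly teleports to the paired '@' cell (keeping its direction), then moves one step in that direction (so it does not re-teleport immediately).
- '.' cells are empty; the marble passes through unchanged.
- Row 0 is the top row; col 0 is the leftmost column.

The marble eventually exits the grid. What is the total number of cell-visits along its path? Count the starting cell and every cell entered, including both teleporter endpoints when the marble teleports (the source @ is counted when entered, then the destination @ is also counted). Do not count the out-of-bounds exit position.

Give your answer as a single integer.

Answer: 11

Derivation:
Step 1: enter (6,2), '.' pass, move up to (5,2)
Step 2: enter (5,2), '.' pass, move up to (4,2)
Step 3: enter (4,2), '.' pass, move up to (3,2)
Step 4: enter (3,2), '.' pass, move up to (2,2)
Step 5: enter (2,2), '.' pass, move up to (1,2)
Step 6: enter (1,2), '.' pass, move up to (0,2)
Step 7: enter (0,2), '/' deflects up->right, move right to (0,3)
Step 8: enter (0,3), '.' pass, move right to (0,4)
Step 9: enter (0,4), '.' pass, move right to (0,5)
Step 10: enter (0,5), '.' pass, move right to (0,6)
Step 11: enter (0,6), '.' pass, move right to (0,7)
Step 12: at (0,7) — EXIT via right edge, pos 0
Path length (cell visits): 11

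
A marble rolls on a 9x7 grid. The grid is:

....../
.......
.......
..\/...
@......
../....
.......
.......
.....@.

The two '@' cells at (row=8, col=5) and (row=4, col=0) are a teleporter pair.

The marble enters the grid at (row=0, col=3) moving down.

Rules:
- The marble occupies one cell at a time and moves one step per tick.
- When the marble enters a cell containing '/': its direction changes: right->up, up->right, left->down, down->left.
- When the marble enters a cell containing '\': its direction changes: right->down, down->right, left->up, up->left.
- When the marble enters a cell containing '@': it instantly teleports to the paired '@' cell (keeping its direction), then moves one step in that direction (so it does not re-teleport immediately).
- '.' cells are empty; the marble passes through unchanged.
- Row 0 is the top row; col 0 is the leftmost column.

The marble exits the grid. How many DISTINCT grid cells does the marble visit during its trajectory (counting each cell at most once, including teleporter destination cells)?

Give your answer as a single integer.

Step 1: enter (0,3), '.' pass, move down to (1,3)
Step 2: enter (1,3), '.' pass, move down to (2,3)
Step 3: enter (2,3), '.' pass, move down to (3,3)
Step 4: enter (3,3), '/' deflects down->left, move left to (3,2)
Step 5: enter (3,2), '\' deflects left->up, move up to (2,2)
Step 6: enter (2,2), '.' pass, move up to (1,2)
Step 7: enter (1,2), '.' pass, move up to (0,2)
Step 8: enter (0,2), '.' pass, move up to (-1,2)
Step 9: at (-1,2) — EXIT via top edge, pos 2
Distinct cells visited: 8 (path length 8)

Answer: 8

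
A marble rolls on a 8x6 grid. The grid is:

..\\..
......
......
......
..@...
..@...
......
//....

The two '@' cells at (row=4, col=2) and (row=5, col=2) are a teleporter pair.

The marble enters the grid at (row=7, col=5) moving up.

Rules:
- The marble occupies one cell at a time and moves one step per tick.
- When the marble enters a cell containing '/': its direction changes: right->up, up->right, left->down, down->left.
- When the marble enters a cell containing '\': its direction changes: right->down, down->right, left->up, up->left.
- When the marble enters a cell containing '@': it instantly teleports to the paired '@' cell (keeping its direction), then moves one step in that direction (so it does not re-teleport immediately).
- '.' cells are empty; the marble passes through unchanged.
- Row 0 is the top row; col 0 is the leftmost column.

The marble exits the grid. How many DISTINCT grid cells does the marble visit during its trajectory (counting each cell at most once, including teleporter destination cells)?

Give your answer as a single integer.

Step 1: enter (7,5), '.' pass, move up to (6,5)
Step 2: enter (6,5), '.' pass, move up to (5,5)
Step 3: enter (5,5), '.' pass, move up to (4,5)
Step 4: enter (4,5), '.' pass, move up to (3,5)
Step 5: enter (3,5), '.' pass, move up to (2,5)
Step 6: enter (2,5), '.' pass, move up to (1,5)
Step 7: enter (1,5), '.' pass, move up to (0,5)
Step 8: enter (0,5), '.' pass, move up to (-1,5)
Step 9: at (-1,5) — EXIT via top edge, pos 5
Distinct cells visited: 8 (path length 8)

Answer: 8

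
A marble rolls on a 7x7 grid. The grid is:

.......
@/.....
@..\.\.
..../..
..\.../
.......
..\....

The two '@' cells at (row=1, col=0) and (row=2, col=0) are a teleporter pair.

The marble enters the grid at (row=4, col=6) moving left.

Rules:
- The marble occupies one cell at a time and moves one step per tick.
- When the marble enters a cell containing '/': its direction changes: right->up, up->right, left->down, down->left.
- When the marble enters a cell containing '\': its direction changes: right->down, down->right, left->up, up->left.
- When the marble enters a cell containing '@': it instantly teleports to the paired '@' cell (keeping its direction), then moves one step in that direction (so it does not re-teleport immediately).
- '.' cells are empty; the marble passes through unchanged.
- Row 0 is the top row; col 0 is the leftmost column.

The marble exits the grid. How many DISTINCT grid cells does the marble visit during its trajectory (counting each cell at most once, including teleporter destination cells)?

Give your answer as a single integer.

Answer: 3

Derivation:
Step 1: enter (4,6), '/' deflects left->down, move down to (5,6)
Step 2: enter (5,6), '.' pass, move down to (6,6)
Step 3: enter (6,6), '.' pass, move down to (7,6)
Step 4: at (7,6) — EXIT via bottom edge, pos 6
Distinct cells visited: 3 (path length 3)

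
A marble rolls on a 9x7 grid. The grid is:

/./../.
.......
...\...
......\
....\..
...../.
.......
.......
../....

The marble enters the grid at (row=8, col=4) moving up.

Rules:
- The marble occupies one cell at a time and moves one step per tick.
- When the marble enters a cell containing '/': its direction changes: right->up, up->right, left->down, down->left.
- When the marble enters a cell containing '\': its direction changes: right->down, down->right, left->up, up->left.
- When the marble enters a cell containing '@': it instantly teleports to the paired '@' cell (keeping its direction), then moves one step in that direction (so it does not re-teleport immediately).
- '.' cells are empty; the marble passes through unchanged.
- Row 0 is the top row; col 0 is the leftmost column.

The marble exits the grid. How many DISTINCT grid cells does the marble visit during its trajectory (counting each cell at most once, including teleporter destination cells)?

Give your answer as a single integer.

Step 1: enter (8,4), '.' pass, move up to (7,4)
Step 2: enter (7,4), '.' pass, move up to (6,4)
Step 3: enter (6,4), '.' pass, move up to (5,4)
Step 4: enter (5,4), '.' pass, move up to (4,4)
Step 5: enter (4,4), '\' deflects up->left, move left to (4,3)
Step 6: enter (4,3), '.' pass, move left to (4,2)
Step 7: enter (4,2), '.' pass, move left to (4,1)
Step 8: enter (4,1), '.' pass, move left to (4,0)
Step 9: enter (4,0), '.' pass, move left to (4,-1)
Step 10: at (4,-1) — EXIT via left edge, pos 4
Distinct cells visited: 9 (path length 9)

Answer: 9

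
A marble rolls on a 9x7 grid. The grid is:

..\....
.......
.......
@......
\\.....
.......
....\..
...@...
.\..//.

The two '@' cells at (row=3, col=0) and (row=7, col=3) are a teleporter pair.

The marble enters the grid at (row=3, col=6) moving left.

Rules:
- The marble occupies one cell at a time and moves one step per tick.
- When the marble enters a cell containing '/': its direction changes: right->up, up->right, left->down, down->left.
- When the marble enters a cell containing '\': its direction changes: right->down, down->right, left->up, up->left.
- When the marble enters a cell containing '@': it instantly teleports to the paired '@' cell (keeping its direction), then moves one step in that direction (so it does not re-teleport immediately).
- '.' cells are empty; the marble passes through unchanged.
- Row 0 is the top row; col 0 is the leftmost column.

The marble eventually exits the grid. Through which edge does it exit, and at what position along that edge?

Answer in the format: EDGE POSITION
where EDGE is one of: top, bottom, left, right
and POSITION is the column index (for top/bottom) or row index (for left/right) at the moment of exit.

Answer: left 7

Derivation:
Step 1: enter (3,6), '.' pass, move left to (3,5)
Step 2: enter (3,5), '.' pass, move left to (3,4)
Step 3: enter (3,4), '.' pass, move left to (3,3)
Step 4: enter (3,3), '.' pass, move left to (3,2)
Step 5: enter (3,2), '.' pass, move left to (3,1)
Step 6: enter (3,1), '.' pass, move left to (3,0)
Step 7: enter (3,0), '@' teleport (3,0)->(7,3), also enter (7,3), move left to (7,2)
Step 8: enter (7,2), '.' pass, move left to (7,1)
Step 9: enter (7,1), '.' pass, move left to (7,0)
Step 10: enter (7,0), '.' pass, move left to (7,-1)
Step 11: at (7,-1) — EXIT via left edge, pos 7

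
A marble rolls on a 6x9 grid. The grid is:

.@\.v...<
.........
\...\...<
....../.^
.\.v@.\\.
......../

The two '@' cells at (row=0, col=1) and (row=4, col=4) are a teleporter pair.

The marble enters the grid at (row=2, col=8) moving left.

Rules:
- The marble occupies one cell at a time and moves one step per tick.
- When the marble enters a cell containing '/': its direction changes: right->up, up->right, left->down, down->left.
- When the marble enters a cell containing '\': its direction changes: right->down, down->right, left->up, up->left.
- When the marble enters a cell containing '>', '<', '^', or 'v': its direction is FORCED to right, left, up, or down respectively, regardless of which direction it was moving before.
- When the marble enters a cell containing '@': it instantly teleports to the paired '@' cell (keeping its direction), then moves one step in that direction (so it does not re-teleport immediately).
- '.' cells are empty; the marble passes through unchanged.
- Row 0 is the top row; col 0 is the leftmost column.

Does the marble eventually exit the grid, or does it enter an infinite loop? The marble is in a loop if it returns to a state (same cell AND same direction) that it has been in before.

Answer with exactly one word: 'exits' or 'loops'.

Step 1: enter (2,8), '<' forces left->left, move left to (2,7)
Step 2: enter (2,7), '.' pass, move left to (2,6)
Step 3: enter (2,6), '.' pass, move left to (2,5)
Step 4: enter (2,5), '.' pass, move left to (2,4)
Step 5: enter (2,4), '\' deflects left->up, move up to (1,4)
Step 6: enter (1,4), '.' pass, move up to (0,4)
Step 7: enter (0,4), 'v' forces up->down, move down to (1,4)
Step 8: enter (1,4), '.' pass, move down to (2,4)
Step 9: enter (2,4), '\' deflects down->right, move right to (2,5)
Step 10: enter (2,5), '.' pass, move right to (2,6)
Step 11: enter (2,6), '.' pass, move right to (2,7)
Step 12: enter (2,7), '.' pass, move right to (2,8)
Step 13: enter (2,8), '<' forces right->left, move left to (2,7)
Step 14: at (2,7) dir=left — LOOP DETECTED (seen before)

Answer: loops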